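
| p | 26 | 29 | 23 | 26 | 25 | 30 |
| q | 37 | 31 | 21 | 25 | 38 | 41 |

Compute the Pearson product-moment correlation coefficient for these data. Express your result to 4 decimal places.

n = 6, Σp = 159, Σq = 193, Σp² = 4247, Σq² = 6521, Σpq = 5174
nΣpq − ΣpΣq = 31044 − 30687 = 357
nΣp² − (Σp)² = 25482 − 25281 = 201; nΣq² − (Σq)² = 39126 − 37249 = 1877
r = 357 / √(201 × 1877) = 357 / 614.2288 ≈ 0.5812

0.5812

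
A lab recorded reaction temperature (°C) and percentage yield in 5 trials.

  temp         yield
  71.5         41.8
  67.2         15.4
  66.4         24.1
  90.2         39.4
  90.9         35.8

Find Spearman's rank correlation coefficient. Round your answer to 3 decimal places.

Rank temp: 3, 2, 1, 4, 5
Rank yield: 5, 1, 2, 4, 3
d = rank(temp) − rank(yield): -2, 1, -1, 0, 2; Σd² = 10
ρ = 1 − 6Σd² / [n(n²−1)] = 1 − 6×10 / (5×24) = 1 − 60/120 ≈ 0.500

0.500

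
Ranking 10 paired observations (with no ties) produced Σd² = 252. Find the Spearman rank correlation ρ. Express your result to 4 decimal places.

-0.5273

ρ = 1 − 6Σd² / [n(n²−1)] = 1 − 6×252 / (10×99)
  = 1 − 1512/990 = 1 − 1.52727 ≈ -0.5273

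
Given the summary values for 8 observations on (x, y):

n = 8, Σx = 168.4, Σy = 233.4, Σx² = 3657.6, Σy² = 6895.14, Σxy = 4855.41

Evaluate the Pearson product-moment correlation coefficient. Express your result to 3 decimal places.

-0.587

r = (nΣxy − ΣxΣy) / √[(nΣx² − (Σx)²)(nΣy² − (Σy)²)]
Numerator: 8×4855.41 − 168.4×233.4 = -461.28
Denominator: √[(29260.8 − 28358.56)(55161.12 − 54475.56)] = √[902.24 × 685.56] = 786.4729
r = -461.28 / 786.4729 ≈ -0.587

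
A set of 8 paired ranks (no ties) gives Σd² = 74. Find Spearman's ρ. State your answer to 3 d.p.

0.119

ρ = 1 − 6Σd² / [n(n²−1)] = 1 − 6×74 / (8×63)
  = 1 − 444/504 = 1 − 0.8810 ≈ 0.119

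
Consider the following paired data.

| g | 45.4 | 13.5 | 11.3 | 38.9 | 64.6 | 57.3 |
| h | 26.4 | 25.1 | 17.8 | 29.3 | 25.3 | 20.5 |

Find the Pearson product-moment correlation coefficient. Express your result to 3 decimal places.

n = 6, Σg = 231, Σh = 144.4, Σg² = 11340.76, Σh² = 3562.64, Σgh = 5687.35
nΣgh − ΣgΣh = 34124.1 − 33356.4 = 767.7
nΣg² − (Σg)² = 68044.56 − 53361 = 14683.56; nΣh² − (Σh)² = 21375.84 − 20851.36 = 524.48
r = 767.7 / √(14683.56 × 524.48) = 767.7 / 2775.1096 ≈ 0.277

0.277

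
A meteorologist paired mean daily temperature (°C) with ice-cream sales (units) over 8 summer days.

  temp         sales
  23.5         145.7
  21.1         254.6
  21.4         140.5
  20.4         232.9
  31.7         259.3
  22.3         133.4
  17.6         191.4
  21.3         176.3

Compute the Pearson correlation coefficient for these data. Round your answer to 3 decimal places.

0.329

n = 8, Σx = 179.3, Σy = 1534.1, Σx² = 4137.21, Σy² = 312780.01, Σxy = 34872.33
nΣxy − ΣxΣy = 278978.64 − 275064.13 = 3914.51
nΣx² − (Σx)² = 33097.68 − 32148.49 = 949.19; nΣy² − (Σy)² = 2502240.08 − 2353462.81 = 148777.27
r = 3914.51 / √(949.19 × 148777.27) = 3914.51 / 11883.5137 ≈ 0.329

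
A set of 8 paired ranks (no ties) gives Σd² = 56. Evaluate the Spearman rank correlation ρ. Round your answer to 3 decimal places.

0.333

ρ = 1 − 6Σd² / [n(n²−1)] = 1 − 6×56 / (8×63)
  = 1 − 336/504 = 1 − 0.6667 ≈ 0.333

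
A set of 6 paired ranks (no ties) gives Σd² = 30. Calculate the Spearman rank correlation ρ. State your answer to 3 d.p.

0.143

ρ = 1 − 6Σd² / [n(n²−1)] = 1 − 6×30 / (6×35)
  = 1 − 180/210 = 1 − 0.8571 ≈ 0.143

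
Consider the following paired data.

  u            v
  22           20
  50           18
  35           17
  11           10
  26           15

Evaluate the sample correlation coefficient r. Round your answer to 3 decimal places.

0.587

n = 5, Σu = 144, Σv = 80, Σu² = 5006, Σv² = 1338, Σuv = 2435
nΣuv − ΣuΣv = 12175 − 11520 = 655
nΣu² − (Σu)² = 25030 − 20736 = 4294; nΣv² − (Σv)² = 6690 − 6400 = 290
r = 655 / √(4294 × 290) = 655 / 1115.9122 ≈ 0.587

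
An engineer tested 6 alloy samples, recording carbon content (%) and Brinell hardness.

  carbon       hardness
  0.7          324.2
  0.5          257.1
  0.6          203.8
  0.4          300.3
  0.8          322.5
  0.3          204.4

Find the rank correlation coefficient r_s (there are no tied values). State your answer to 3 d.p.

Rank carbon: 5, 3, 4, 2, 6, 1
Rank hardness: 6, 3, 1, 4, 5, 2
d = rank(carbon) − rank(hardness): -1, 0, 3, -2, 1, -1; Σd² = 16
ρ = 1 − 6Σd² / [n(n²−1)] = 1 − 6×16 / (6×35) = 1 − 96/210 ≈ 0.543

0.543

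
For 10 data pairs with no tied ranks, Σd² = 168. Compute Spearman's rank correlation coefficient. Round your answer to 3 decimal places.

-0.018

ρ = 1 − 6Σd² / [n(n²−1)] = 1 − 6×168 / (10×99)
  = 1 − 1008/990 = 1 − 1.0182 ≈ -0.018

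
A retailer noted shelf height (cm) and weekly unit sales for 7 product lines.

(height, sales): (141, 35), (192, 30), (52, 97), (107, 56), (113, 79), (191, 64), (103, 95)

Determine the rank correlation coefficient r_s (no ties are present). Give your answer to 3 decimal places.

Rank height: 5, 7, 1, 3, 4, 6, 2
Rank sales: 2, 1, 7, 3, 5, 4, 6
d = rank(height) − rank(sales): 3, 6, -6, 0, -1, 2, -4; Σd² = 102
ρ = 1 − 6Σd² / [n(n²−1)] = 1 − 6×102 / (7×48) = 1 − 612/336 ≈ -0.821

-0.821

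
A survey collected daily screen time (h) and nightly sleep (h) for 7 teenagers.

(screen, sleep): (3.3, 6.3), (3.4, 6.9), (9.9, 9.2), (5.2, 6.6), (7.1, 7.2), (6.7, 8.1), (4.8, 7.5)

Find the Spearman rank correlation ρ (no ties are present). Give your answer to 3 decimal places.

Rank screen: 1, 2, 7, 4, 6, 5, 3
Rank sleep: 1, 3, 7, 2, 4, 6, 5
d = rank(screen) − rank(sleep): 0, -1, 0, 2, 2, -1, -2; Σd² = 14
ρ = 1 − 6Σd² / [n(n²−1)] = 1 − 6×14 / (7×48) = 1 − 84/336 ≈ 0.750

0.750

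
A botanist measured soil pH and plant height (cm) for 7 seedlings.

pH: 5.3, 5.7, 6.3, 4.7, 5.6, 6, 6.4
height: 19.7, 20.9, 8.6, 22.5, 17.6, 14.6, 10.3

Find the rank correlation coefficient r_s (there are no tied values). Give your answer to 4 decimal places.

-0.8571

Rank pH: 2, 4, 6, 1, 3, 5, 7
Rank height: 5, 6, 1, 7, 4, 3, 2
d = rank(pH) − rank(height): -3, -2, 5, -6, -1, 2, 5; Σd² = 104
ρ = 1 − 6Σd² / [n(n²−1)] = 1 − 6×104 / (7×48) = 1 − 624/336 ≈ -0.8571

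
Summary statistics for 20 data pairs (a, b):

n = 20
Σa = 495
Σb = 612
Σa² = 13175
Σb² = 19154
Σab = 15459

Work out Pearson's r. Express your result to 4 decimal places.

r = (nΣab − ΣaΣb) / √[(nΣa² − (Σa)²)(nΣb² − (Σb)²)]
Numerator: 20×15459 − 495×612 = 6240
Denominator: √[(263500 − 245025)(383080 − 374544)] = √[18475 × 8536] = 12557.9696
r = 6240 / 12557.9696 ≈ 0.4969

0.4969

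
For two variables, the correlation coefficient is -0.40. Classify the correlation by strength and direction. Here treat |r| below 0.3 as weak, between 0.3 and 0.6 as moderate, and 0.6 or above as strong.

moderate negative

r = -0.40 < 0 so the relationship is negative.
|r| = 0.40, which falls in the moderate range.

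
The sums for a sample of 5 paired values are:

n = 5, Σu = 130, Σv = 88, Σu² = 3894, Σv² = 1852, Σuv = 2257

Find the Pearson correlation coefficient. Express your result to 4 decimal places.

-0.0785

r = (nΣuv − ΣuΣv) / √[(nΣu² − (Σu)²)(nΣv² − (Σv)²)]
Numerator: 5×2257 − 130×88 = -155
Denominator: √[(19470 − 16900)(9260 − 7744)] = √[2570 × 1516] = 1973.8592
r = -155 / 1973.8592 ≈ -0.0785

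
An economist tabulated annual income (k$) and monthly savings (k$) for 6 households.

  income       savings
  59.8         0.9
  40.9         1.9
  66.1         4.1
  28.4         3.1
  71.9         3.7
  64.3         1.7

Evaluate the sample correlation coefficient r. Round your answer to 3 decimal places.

n = 6, Σx = 331.4, Σy = 15.4, Σx² = 19728.72, Σy² = 47.42, Σxy = 865.92
nΣxy − ΣxΣy = 5195.52 − 5103.56 = 91.96
nΣx² − (Σx)² = 118372.32 − 109825.96 = 8546.36; nΣy² − (Σy)² = 284.52 − 237.16 = 47.36
r = 91.96 / √(8546.36 × 47.36) = 91.96 / 636.2041 ≈ 0.145

0.145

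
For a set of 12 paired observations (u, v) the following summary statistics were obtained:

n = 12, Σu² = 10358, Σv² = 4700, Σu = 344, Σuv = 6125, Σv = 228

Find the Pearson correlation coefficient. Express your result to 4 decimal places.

-0.9614

r = (nΣuv − ΣuΣv) / √[(nΣu² − (Σu)²)(nΣv² − (Σv)²)]
Numerator: 12×6125 − 344×228 = -4932
Denominator: √[(124296 − 118336)(56400 − 51984)] = √[5960 × 4416] = 5130.2398
r = -4932 / 5130.2398 ≈ -0.9614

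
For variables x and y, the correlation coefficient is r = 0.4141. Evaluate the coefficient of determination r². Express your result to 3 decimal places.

0.171

r² = (0.4141)² = 0.171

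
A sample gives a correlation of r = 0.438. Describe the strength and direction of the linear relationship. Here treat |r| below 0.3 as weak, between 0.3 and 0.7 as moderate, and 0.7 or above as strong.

moderate positive

r = 0.438 > 0 so the relationship is positive.
|r| = 0.438, which falls in the moderate range.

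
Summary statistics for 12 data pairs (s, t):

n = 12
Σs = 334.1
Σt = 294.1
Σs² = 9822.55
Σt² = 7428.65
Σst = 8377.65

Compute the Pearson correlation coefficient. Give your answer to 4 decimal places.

0.5587

r = (nΣst − ΣsΣt) / √[(nΣs² − (Σs)²)(nΣt² − (Σt)²)]
Numerator: 12×8377.65 − 334.1×294.1 = 2272.99
Denominator: √[(117870.6 − 111622.81)(89143.8 − 86494.81)] = √[6247.79 × 2648.99] = 4068.2101
r = 2272.99 / 4068.2101 ≈ 0.5587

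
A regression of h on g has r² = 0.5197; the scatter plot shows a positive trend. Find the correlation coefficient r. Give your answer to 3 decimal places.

0.721

|r| = √0.5197 = 0.721
The association is positive, so r = 0.721.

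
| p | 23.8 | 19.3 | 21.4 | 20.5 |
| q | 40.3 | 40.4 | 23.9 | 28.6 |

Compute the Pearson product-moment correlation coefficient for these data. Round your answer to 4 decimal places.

0.1280

n = 4, Σp = 85, Σq = 133.2, Σp² = 1817.14, Σq² = 4645.42, Σpq = 2836.62
nΣpq − ΣpΣq = 11346.48 − 11322 = 24.48
nΣp² − (Σp)² = 7268.56 − 7225 = 43.56; nΣq² − (Σq)² = 18581.68 − 17742.24 = 839.44
r = 24.48 / √(43.56 × 839.44) = 24.48 / 191.2224 ≈ 0.1280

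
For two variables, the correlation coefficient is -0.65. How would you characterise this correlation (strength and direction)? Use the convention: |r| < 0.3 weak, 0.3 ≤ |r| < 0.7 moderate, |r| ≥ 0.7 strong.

r = -0.65 < 0 so the relationship is negative.
|r| = 0.65, which falls in the moderate range.

moderate negative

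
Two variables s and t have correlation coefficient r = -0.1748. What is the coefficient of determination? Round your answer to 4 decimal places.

r² = (-0.1748)² = 0.0306

0.0306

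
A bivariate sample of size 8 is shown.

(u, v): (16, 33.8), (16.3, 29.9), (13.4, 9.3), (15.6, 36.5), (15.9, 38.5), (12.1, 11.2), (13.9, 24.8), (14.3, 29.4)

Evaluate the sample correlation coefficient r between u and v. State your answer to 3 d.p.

n = 8, Σu = 117.5, Σv = 213.4, Σu² = 1741.53, Σv² = 6542.28, Σuv = 3235
nΣuv − ΣuΣv = 25880 − 25074.5 = 805.5
nΣu² − (Σu)² = 13932.24 − 13806.25 = 125.99; nΣv² − (Σv)² = 52338.24 − 45539.56 = 6798.68
r = 805.5 / √(125.99 × 6798.68) = 805.5 / 925.5083 ≈ 0.870

0.870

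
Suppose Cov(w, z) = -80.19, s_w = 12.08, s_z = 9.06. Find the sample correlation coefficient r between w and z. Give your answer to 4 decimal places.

-0.7327

r = Cov(w,z) / (s_w · s_z) = -80.19 / (12.08 × 9.06)
  = -80.19 / 109.4448 ≈ -0.7327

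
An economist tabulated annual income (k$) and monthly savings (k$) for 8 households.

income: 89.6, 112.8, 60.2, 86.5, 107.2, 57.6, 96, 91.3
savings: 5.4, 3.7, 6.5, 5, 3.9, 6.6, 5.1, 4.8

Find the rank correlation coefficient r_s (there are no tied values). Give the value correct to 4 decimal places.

Rank income: 4, 8, 2, 3, 7, 1, 6, 5
Rank savings: 6, 1, 7, 4, 2, 8, 5, 3
d = rank(income) − rank(savings): -2, 7, -5, -1, 5, -7, 1, 2; Σd² = 158
ρ = 1 − 6Σd² / [n(n²−1)] = 1 − 6×158 / (8×63) = 1 − 948/504 ≈ -0.8810

-0.8810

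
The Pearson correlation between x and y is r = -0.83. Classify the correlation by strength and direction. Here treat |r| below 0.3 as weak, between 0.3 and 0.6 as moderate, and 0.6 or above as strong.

strong negative

r = -0.83 < 0 so the relationship is negative.
|r| = 0.83, which falls in the strong range.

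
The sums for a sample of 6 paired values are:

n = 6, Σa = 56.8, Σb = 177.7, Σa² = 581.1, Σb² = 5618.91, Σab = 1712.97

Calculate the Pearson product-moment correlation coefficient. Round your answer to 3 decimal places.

r = (nΣab − ΣaΣb) / √[(nΣa² − (Σa)²)(nΣb² − (Σb)²)]
Numerator: 6×1712.97 − 56.8×177.7 = 184.46
Denominator: √[(3486.6 − 3226.24)(33713.46 − 31577.29)] = √[260.36 × 2136.17] = 745.7702
r = 184.46 / 745.7702 ≈ 0.247

0.247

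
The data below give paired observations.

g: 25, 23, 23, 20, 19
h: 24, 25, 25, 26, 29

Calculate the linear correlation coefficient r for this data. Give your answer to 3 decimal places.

n = 5, Σg = 110, Σh = 129, Σg² = 2444, Σh² = 3343, Σgh = 2821
nΣgh − ΣgΣh = 14105 − 14190 = -85
nΣg² − (Σg)² = 12220 − 12100 = 120; nΣh² − (Σh)² = 16715 − 16641 = 74
r = -85 / √(120 × 74) = -85 / 94.2338 ≈ -0.902

-0.902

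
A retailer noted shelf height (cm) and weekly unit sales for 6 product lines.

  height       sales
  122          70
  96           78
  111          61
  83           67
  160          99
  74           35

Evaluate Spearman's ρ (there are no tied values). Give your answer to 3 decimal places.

0.714

Rank height: 5, 3, 4, 2, 6, 1
Rank sales: 4, 5, 2, 3, 6, 1
d = rank(height) − rank(sales): 1, -2, 2, -1, 0, 0; Σd² = 10
ρ = 1 − 6Σd² / [n(n²−1)] = 1 − 6×10 / (6×35) = 1 − 60/210 ≈ 0.714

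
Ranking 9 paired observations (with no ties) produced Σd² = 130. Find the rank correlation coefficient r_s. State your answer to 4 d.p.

-0.0833

ρ = 1 − 6Σd² / [n(n²−1)] = 1 − 6×130 / (9×80)
  = 1 − 780/720 = 1 − 1.08333 ≈ -0.0833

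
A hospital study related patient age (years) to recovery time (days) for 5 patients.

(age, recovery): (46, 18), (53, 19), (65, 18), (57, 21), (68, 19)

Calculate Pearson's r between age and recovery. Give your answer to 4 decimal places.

n = 5, Σx = 289, Σy = 95, Σx² = 17023, Σy² = 1811, Σxy = 5494
nΣxy − ΣxΣy = 27470 − 27455 = 15
nΣx² − (Σx)² = 85115 − 83521 = 1594; nΣy² − (Σy)² = 9055 − 9025 = 30
r = 15 / √(1594 × 30) = 15 / 218.6778 ≈ 0.0686

0.0686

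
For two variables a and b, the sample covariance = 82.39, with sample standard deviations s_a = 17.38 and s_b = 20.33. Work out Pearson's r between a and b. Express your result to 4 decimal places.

r = Cov(a,b) / (s_a · s_b) = 82.39 / (17.38 × 20.33)
  = 82.39 / 353.3354 ≈ 0.2332

0.2332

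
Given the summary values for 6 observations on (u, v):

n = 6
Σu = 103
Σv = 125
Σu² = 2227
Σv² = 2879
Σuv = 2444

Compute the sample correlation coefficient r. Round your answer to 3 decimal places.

0.840

r = (nΣuv − ΣuΣv) / √[(nΣu² − (Σu)²)(nΣv² − (Σv)²)]
Numerator: 6×2444 − 103×125 = 1789
Denominator: √[(13362 − 10609)(17274 − 15625)] = √[2753 × 1649] = 2130.6565
r = 1789 / 2130.6565 ≈ 0.840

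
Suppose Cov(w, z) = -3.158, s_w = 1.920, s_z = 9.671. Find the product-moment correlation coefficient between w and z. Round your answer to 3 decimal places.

r = Cov(w,z) / (s_w · s_z) = -3.158 / (1.920 × 9.671)
  = -3.158 / 18.5683 ≈ -0.170

-0.170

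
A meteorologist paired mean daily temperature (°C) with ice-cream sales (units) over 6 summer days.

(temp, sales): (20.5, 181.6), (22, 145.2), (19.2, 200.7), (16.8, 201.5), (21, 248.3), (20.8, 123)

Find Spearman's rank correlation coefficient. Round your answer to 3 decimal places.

-0.314

Rank temp: 3, 6, 2, 1, 5, 4
Rank sales: 3, 2, 4, 5, 6, 1
d = rank(temp) − rank(sales): 0, 4, -2, -4, -1, 3; Σd² = 46
ρ = 1 − 6Σd² / [n(n²−1)] = 1 − 6×46 / (6×35) = 1 − 276/210 ≈ -0.314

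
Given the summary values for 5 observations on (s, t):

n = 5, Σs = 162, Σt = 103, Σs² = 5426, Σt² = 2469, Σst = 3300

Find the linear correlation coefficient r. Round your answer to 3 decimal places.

r = (nΣst − ΣsΣt) / √[(nΣs² − (Σs)²)(nΣt² − (Σt)²)]
Numerator: 5×3300 − 162×103 = -186
Denominator: √[(27130 − 26244)(12345 − 10609)] = √[886 × 1736] = 1240.2000
r = -186 / 1240.2000 ≈ -0.150

-0.150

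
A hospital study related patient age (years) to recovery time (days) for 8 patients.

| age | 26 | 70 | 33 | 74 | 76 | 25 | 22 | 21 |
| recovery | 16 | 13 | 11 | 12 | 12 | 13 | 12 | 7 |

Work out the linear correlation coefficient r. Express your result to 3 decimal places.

n = 8, Σx = 347, Σy = 96, Σx² = 19467, Σy² = 1196, Σxy = 4225
nΣxy − ΣxΣy = 33800 − 33312 = 488
nΣx² − (Σx)² = 155736 − 120409 = 35327; nΣy² − (Σy)² = 9568 − 9216 = 352
r = 488 / √(35327 × 352) = 488 / 3526.3443 ≈ 0.138

0.138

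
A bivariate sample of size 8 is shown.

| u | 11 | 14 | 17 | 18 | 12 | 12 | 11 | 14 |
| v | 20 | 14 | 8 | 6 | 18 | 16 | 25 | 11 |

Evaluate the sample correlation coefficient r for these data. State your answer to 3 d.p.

n = 8, Σu = 109, Σv = 118, Σu² = 1535, Σv² = 2022, Σuv = 1497
nΣuv − ΣuΣv = 11976 − 12862 = -886
nΣu² − (Σu)² = 12280 − 11881 = 399; nΣv² − (Σv)² = 16176 − 13924 = 2252
r = -886 / √(399 × 2252) = -886 / 947.9177 ≈ -0.935

-0.935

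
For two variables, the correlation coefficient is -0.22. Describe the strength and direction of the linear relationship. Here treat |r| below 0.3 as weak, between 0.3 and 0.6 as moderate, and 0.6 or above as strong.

weak negative

r = -0.22 < 0 so the relationship is negative.
|r| = 0.22, which falls in the weak range.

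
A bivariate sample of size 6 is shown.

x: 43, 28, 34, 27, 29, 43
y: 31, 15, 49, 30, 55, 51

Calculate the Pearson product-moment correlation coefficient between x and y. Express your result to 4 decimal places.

0.2830

n = 6, Σx = 204, Σy = 231, Σx² = 7208, Σy² = 10113, Σxy = 8017
nΣxy − ΣxΣy = 48102 − 47124 = 978
nΣx² − (Σx)² = 43248 − 41616 = 1632; nΣy² − (Σy)² = 60678 − 53361 = 7317
r = 978 / √(1632 × 7317) = 978 / 3455.6250 ≈ 0.2830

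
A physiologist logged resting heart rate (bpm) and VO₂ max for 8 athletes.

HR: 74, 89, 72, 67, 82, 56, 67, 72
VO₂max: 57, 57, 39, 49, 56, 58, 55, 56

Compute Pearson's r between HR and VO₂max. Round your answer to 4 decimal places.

0.0775

n = 8, Σx = 579, Σy = 427, Σx² = 42603, Σy² = 23081, Σxy = 30939
nΣxy − ΣxΣy = 247512 − 247233 = 279
nΣx² − (Σx)² = 340824 − 335241 = 5583; nΣy² − (Σy)² = 184648 − 182329 = 2319
r = 279 / √(5583 × 2319) = 279 / 3598.1908 ≈ 0.0775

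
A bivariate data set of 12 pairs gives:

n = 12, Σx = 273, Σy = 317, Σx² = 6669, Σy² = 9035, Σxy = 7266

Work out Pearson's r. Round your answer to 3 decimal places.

0.099

r = (nΣxy − ΣxΣy) / √[(nΣx² − (Σx)²)(nΣy² − (Σy)²)]
Numerator: 12×7266 − 273×317 = 651
Denominator: √[(80028 − 74529)(108420 − 100489)] = √[5499 × 7931] = 6603.9813
r = 651 / 6603.9813 ≈ 0.099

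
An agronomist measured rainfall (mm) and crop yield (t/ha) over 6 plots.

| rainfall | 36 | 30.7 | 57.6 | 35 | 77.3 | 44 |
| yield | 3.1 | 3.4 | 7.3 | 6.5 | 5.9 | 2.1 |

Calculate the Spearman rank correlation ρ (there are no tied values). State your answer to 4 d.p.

Rank rainfall: 3, 1, 5, 2, 6, 4
Rank yield: 2, 3, 6, 5, 4, 1
d = rank(rainfall) − rank(yield): 1, -2, -1, -3, 2, 3; Σd² = 28
ρ = 1 − 6Σd² / [n(n²−1)] = 1 − 6×28 / (6×35) = 1 − 168/210 ≈ 0.2000

0.2000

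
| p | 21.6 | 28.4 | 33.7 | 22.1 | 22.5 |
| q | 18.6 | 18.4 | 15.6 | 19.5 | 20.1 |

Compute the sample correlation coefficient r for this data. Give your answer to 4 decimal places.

-0.8934

n = 5, Σp = 128.3, Σq = 92.2, Σp² = 3403.47, Σq² = 1712.14, Σpq = 2333.24
nΣpq − ΣpΣq = 11666.2 − 11829.26 = -163.06
nΣp² − (Σp)² = 17017.35 − 16460.89 = 556.46; nΣq² − (Σq)² = 8560.7 − 8500.84 = 59.86
r = -163.06 / √(556.46 × 59.86) = -163.06 / 182.5094 ≈ -0.8934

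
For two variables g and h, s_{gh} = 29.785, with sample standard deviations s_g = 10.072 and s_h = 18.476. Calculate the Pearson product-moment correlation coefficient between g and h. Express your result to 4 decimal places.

r = Cov(g,h) / (s_g · s_h) = 29.785 / (10.072 × 18.476)
  = 29.785 / 186.0903 ≈ 0.1601

0.1601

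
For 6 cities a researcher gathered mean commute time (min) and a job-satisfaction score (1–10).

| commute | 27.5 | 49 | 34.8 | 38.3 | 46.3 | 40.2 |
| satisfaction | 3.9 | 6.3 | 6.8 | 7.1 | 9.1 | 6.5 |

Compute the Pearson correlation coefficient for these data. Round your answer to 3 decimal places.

0.690

n = 6, Σx = 236.1, Σy = 39.7, Σx² = 9594.91, Σy² = 276.61, Σxy = 1607.15
nΣxy − ΣxΣy = 9642.9 − 9373.17 = 269.73
nΣx² − (Σx)² = 57569.46 − 55743.21 = 1826.25; nΣy² − (Σy)² = 1659.66 − 1576.09 = 83.57
r = 269.73 / √(1826.25 × 83.57) = 269.73 / 390.6657 ≈ 0.690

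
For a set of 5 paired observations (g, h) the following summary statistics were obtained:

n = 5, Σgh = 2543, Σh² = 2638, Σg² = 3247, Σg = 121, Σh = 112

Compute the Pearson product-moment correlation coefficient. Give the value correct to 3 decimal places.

-0.825

r = (nΣgh − ΣgΣh) / √[(nΣg² − (Σg)²)(nΣh² − (Σh)²)]
Numerator: 5×2543 − 121×112 = -837
Denominator: √[(16235 − 14641)(13190 − 12544)] = √[1594 × 646] = 1014.7532
r = -837 / 1014.7532 ≈ -0.825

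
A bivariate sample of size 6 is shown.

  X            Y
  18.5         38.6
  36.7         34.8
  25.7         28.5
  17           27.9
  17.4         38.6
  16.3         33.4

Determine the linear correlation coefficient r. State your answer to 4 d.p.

-0.0643

n = 6, ΣX = 131.6, ΣY = 201.8, ΣX² = 3207.08, ΣY² = 6897.18, ΣXY = 4414.07
nΣXY − ΣXΣY = 26484.42 − 26556.88 = -72.46
nΣX² − (ΣX)² = 19242.48 − 17318.56 = 1923.92; nΣY² − (ΣY)² = 41383.08 − 40723.24 = 659.84
r = -72.46 / √(1923.92 × 659.84) = -72.46 / 1126.7118 ≈ -0.0643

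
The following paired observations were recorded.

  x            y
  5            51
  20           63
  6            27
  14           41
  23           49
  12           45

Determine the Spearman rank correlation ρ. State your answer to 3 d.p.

0.257

Rank x: 1, 5, 2, 4, 6, 3
Rank y: 5, 6, 1, 2, 4, 3
d = rank(x) − rank(y): -4, -1, 1, 2, 2, 0; Σd² = 26
ρ = 1 − 6Σd² / [n(n²−1)] = 1 − 6×26 / (6×35) = 1 − 156/210 ≈ 0.257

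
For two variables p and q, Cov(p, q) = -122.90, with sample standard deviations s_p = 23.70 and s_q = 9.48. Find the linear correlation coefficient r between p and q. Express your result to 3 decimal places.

r = Cov(p,q) / (s_p · s_q) = -122.90 / (23.70 × 9.48)
  = -122.90 / 224.6760 ≈ -0.547

-0.547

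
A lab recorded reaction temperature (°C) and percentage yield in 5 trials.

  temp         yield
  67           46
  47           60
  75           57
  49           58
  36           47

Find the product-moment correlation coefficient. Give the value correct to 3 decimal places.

0.059

n = 5, Σx = 274, Σy = 268, Σx² = 16020, Σy² = 14538, Σxy = 14711
nΣxy − ΣxΣy = 73555 − 73432 = 123
nΣx² − (Σx)² = 80100 − 75076 = 5024; nΣy² − (Σy)² = 72690 − 71824 = 866
r = 123 / √(5024 × 866) = 123 / 2085.8533 ≈ 0.059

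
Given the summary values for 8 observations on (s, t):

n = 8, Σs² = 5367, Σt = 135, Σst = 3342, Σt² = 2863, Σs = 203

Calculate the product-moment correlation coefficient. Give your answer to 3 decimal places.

-0.235

r = (nΣst − ΣsΣt) / √[(nΣs² − (Σs)²)(nΣt² − (Σt)²)]
Numerator: 8×3342 − 203×135 = -669
Denominator: √[(42936 − 41209)(22904 − 18225)] = √[1727 × 4679] = 2842.6454
r = -669 / 2842.6454 ≈ -0.235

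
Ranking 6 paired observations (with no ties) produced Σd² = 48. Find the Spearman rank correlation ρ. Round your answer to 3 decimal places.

ρ = 1 − 6Σd² / [n(n²−1)] = 1 − 6×48 / (6×35)
  = 1 − 288/210 = 1 − 1.3714 ≈ -0.371

-0.371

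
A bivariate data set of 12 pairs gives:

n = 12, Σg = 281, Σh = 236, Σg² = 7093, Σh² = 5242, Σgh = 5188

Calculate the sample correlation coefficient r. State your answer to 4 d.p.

r = (nΣgh − ΣgΣh) / √[(nΣg² − (Σg)²)(nΣh² − (Σh)²)]
Numerator: 12×5188 − 281×236 = -4060
Denominator: √[(85116 − 78961)(62904 − 55696)] = √[6155 × 7208] = 6660.7237
r = -4060 / 6660.7237 ≈ -0.6095

-0.6095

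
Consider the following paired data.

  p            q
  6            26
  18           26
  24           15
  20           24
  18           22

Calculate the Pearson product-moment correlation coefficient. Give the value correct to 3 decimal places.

-0.682

n = 5, Σp = 86, Σq = 113, Σp² = 1660, Σq² = 2637, Σpq = 1860
nΣpq − ΣpΣq = 9300 − 9718 = -418
nΣp² − (Σp)² = 8300 − 7396 = 904; nΣq² − (Σq)² = 13185 − 12769 = 416
r = -418 / √(904 × 416) = -418 / 613.2406 ≈ -0.682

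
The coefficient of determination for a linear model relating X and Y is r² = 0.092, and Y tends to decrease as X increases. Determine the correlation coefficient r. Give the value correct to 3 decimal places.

|r| = √0.092 = 0.303
The association is negative, so r = −0.303.

-0.303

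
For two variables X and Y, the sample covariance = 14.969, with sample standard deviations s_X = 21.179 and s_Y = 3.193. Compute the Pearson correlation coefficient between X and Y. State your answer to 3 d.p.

r = Cov(X,Y) / (s_X · s_Y) = 14.969 / (21.179 × 3.193)
  = 14.969 / 67.6245 ≈ 0.221

0.221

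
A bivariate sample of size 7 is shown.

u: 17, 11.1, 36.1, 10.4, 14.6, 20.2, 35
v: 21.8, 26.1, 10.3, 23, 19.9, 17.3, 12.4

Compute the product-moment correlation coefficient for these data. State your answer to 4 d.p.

n = 7, Σu = 144.4, Σv = 130.8, Σu² = 3669.78, Σv² = 2640.6, Σuv = 2345.34
nΣuv − ΣuΣv = 16417.38 − 18887.52 = -2470.14
nΣu² − (Σu)² = 25688.46 − 20851.36 = 4837.1; nΣv² − (Σv)² = 18484.2 − 17108.64 = 1375.56
r = -2470.14 / √(4837.1 × 1375.56) = -2470.14 / 2579.4808 ≈ -0.9576

-0.9576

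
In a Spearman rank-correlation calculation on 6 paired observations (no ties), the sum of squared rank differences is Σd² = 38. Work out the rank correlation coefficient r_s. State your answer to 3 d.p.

ρ = 1 − 6Σd² / [n(n²−1)] = 1 − 6×38 / (6×35)
  = 1 − 228/210 = 1 − 1.0857 ≈ -0.086

-0.086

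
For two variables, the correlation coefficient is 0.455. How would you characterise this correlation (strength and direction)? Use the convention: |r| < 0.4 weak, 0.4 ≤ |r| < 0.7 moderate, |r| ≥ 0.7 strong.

moderate positive

r = 0.455 > 0 so the relationship is positive.
|r| = 0.455, which falls in the moderate range.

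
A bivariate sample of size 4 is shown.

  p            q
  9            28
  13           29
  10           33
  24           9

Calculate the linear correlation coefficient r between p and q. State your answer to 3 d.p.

n = 4, Σp = 56, Σq = 99, Σp² = 926, Σq² = 2795, Σpq = 1175
nΣpq − ΣpΣq = 4700 − 5544 = -844
nΣp² − (Σp)² = 3704 − 3136 = 568; nΣq² − (Σq)² = 11180 − 9801 = 1379
r = -844 / √(568 × 1379) = -844 / 885.0266 ≈ -0.954

-0.954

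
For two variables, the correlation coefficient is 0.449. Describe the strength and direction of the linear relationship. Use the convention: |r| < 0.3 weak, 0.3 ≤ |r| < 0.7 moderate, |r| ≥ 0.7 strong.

r = 0.449 > 0 so the relationship is positive.
|r| = 0.449, which falls in the moderate range.

moderate positive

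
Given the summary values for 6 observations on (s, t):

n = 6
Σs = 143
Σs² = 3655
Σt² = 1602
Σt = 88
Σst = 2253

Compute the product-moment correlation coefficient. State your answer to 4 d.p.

r = (nΣst − ΣsΣt) / √[(nΣs² − (Σs)²)(nΣt² − (Σt)²)]
Numerator: 6×2253 − 143×88 = 934
Denominator: √[(21930 − 20449)(9612 − 7744)] = √[1481 × 1868] = 1663.2823
r = 934 / 1663.2823 ≈ 0.5615

0.5615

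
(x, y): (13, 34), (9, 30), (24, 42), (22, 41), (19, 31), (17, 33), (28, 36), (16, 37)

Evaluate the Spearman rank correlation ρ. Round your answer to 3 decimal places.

Rank x: 2, 1, 7, 6, 5, 4, 8, 3
Rank y: 4, 1, 8, 7, 2, 3, 5, 6
d = rank(x) − rank(y): -2, 0, -1, -1, 3, 1, 3, -3; Σd² = 34
ρ = 1 − 6Σd² / [n(n²−1)] = 1 − 6×34 / (8×63) = 1 − 204/504 ≈ 0.595

0.595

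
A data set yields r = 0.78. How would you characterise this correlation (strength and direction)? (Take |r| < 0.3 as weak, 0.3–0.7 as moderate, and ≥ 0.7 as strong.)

r = 0.78 > 0 so the relationship is positive.
|r| = 0.78, which falls in the strong range.

strong positive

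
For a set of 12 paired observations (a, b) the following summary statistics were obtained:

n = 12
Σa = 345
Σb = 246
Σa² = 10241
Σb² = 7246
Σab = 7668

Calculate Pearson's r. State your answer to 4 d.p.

0.7068

r = (nΣab − ΣaΣb) / √[(nΣa² − (Σa)²)(nΣb² − (Σb)²)]
Numerator: 12×7668 − 345×246 = 7146
Denominator: √[(122892 − 119025)(86952 − 60516)] = √[3867 × 26436] = 10110.7869
r = 7146 / 10110.7869 ≈ 0.7068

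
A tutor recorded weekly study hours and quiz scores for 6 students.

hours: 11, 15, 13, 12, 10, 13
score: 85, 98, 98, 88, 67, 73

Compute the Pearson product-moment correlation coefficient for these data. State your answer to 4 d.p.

n = 6, Σx = 74, Σy = 509, Σx² = 928, Σy² = 43995, Σxy = 6354
nΣxy − ΣxΣy = 38124 − 37666 = 458
nΣx² − (Σx)² = 5568 − 5476 = 92; nΣy² − (Σy)² = 263970 − 259081 = 4889
r = 458 / √(92 × 4889) = 458 / 670.6624 ≈ 0.6829

0.6829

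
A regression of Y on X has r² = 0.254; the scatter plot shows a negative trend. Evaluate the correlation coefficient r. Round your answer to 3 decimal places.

|r| = √0.254 = 0.504
The association is negative, so r = −0.504.

-0.504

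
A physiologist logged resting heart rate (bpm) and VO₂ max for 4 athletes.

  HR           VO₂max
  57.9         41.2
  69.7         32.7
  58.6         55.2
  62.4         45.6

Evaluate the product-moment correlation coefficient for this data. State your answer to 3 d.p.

n = 4, Σx = 248.6, Σy = 174.7, Σx² = 15538.22, Σy² = 7893.13, Σxy = 10744.83
nΣxy − ΣxΣy = 42979.32 − 43430.42 = -451.1
nΣx² − (Σx)² = 62152.88 − 61801.96 = 350.92; nΣy² − (Σy)² = 31572.52 − 30520.09 = 1052.43
r = -451.1 / √(350.92 × 1052.43) = -451.1 / 607.7160 ≈ -0.742

-0.742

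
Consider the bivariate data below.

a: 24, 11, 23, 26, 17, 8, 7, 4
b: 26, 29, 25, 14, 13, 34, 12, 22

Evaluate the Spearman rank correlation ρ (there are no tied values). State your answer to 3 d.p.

0.048

Rank a: 7, 4, 6, 8, 5, 3, 2, 1
Rank b: 6, 7, 5, 3, 2, 8, 1, 4
d = rank(a) − rank(b): 1, -3, 1, 5, 3, -5, 1, -3; Σd² = 80
ρ = 1 − 6Σd² / [n(n²−1)] = 1 − 6×80 / (8×63) = 1 − 480/504 ≈ 0.048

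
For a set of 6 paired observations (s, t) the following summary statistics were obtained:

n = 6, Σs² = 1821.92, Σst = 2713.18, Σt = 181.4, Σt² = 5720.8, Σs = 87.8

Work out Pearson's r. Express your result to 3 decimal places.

0.165

r = (nΣst − ΣsΣt) / √[(nΣs² − (Σs)²)(nΣt² − (Σt)²)]
Numerator: 6×2713.18 − 87.8×181.4 = 352.16
Denominator: √[(10931.52 − 7708.84)(34324.8 − 32905.96)] = √[3222.68 × 1418.84] = 2138.3328
r = 352.16 / 2138.3328 ≈ 0.165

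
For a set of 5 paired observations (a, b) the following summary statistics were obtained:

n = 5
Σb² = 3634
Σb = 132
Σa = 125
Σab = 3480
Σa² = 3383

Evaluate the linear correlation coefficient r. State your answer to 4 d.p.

r = (nΣab − ΣaΣb) / √[(nΣa² − (Σa)²)(nΣb² − (Σb)²)]
Numerator: 5×3480 − 125×132 = 900
Denominator: √[(16915 − 15625)(18170 − 17424)] = √[1290 × 746] = 980.9893
r = 900 / 980.9893 ≈ 0.9174

0.9174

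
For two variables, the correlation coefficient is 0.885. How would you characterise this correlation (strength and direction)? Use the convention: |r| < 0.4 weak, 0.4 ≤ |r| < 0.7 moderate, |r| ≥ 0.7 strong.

strong positive

r = 0.885 > 0 so the relationship is positive.
|r| = 0.885, which falls in the strong range.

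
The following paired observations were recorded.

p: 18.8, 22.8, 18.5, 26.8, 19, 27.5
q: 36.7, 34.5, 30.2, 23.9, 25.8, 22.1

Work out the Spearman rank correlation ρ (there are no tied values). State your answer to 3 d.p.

Rank p: 2, 4, 1, 5, 3, 6
Rank q: 6, 5, 4, 2, 3, 1
d = rank(p) − rank(q): -4, -1, -3, 3, 0, 5; Σd² = 60
ρ = 1 − 6Σd² / [n(n²−1)] = 1 − 6×60 / (6×35) = 1 − 360/210 ≈ -0.714

-0.714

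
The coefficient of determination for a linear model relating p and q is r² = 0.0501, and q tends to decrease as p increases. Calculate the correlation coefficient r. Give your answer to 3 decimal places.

|r| = √0.0501 = 0.224
The association is negative, so r = −0.224.

-0.224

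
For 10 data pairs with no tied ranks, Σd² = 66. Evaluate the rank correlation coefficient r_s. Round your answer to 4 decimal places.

0.6000

ρ = 1 − 6Σd² / [n(n²−1)] = 1 − 6×66 / (10×99)
  = 1 − 396/990 = 1 − 0.40000 ≈ 0.6000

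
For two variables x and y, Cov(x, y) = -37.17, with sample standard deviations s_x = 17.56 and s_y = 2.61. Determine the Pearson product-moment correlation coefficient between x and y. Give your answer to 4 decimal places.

-0.8110

r = Cov(x,y) / (s_x · s_y) = -37.17 / (17.56 × 2.61)
  = -37.17 / 45.8316 ≈ -0.8110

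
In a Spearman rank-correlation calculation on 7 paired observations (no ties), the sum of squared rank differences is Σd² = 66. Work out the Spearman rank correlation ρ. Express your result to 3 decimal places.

-0.179

ρ = 1 − 6Σd² / [n(n²−1)] = 1 − 6×66 / (7×48)
  = 1 − 396/336 = 1 − 1.1786 ≈ -0.179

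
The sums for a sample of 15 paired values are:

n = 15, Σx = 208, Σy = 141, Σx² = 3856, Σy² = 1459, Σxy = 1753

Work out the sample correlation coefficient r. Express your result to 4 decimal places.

-0.5612

r = (nΣxy − ΣxΣy) / √[(nΣx² − (Σx)²)(nΣy² − (Σy)²)]
Numerator: 15×1753 − 208×141 = -3033
Denominator: √[(57840 − 43264)(21885 − 19881)] = √[14576 × 2004] = 5404.6558
r = -3033 / 5404.6558 ≈ -0.5612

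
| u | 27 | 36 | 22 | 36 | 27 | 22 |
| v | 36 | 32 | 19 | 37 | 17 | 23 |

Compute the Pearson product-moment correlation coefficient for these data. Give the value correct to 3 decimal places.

0.691

n = 6, Σu = 170, Σv = 164, Σu² = 5018, Σv² = 4868, Σuv = 4839
nΣuv − ΣuΣv = 29034 − 27880 = 1154
nΣu² − (Σu)² = 30108 − 28900 = 1208; nΣv² − (Σv)² = 29208 − 26896 = 2312
r = 1154 / √(1208 × 2312) = 1154 / 1671.1960 ≈ 0.691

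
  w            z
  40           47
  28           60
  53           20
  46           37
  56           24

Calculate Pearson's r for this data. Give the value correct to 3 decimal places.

-0.977

n = 5, Σw = 223, Σz = 188, Σw² = 10445, Σz² = 8154, Σwz = 7666
nΣwz − ΣwΣz = 38330 − 41924 = -3594
nΣw² − (Σw)² = 52225 − 49729 = 2496; nΣz² − (Σz)² = 40770 − 35344 = 5426
r = -3594 / √(2496 × 5426) = -3594 / 3680.1217 ≈ -0.977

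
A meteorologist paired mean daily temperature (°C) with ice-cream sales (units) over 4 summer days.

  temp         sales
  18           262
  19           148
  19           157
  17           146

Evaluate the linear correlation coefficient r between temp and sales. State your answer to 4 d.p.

-0.1196

n = 4, Σx = 73, Σy = 713, Σx² = 1335, Σy² = 136513, Σxy = 12993
nΣxy − ΣxΣy = 51972 − 52049 = -77
nΣx² − (Σx)² = 5340 − 5329 = 11; nΣy² − (Σy)² = 546052 − 508369 = 37683
r = -77 / √(11 × 37683) = -77 / 643.8268 ≈ -0.1196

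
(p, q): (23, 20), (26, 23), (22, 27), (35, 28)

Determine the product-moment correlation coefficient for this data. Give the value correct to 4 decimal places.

n = 4, Σp = 106, Σq = 98, Σp² = 2914, Σq² = 2442, Σpq = 2632
nΣpq − ΣpΣq = 10528 − 10388 = 140
nΣp² − (Σp)² = 11656 − 11236 = 420; nΣq² − (Σq)² = 9768 − 9604 = 164
r = 140 / √(420 × 164) = 140 / 262.4500 ≈ 0.5334

0.5334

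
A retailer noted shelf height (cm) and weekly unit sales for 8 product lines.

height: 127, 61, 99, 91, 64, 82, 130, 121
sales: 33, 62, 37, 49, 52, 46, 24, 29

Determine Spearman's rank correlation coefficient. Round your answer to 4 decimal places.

Rank height: 7, 1, 5, 4, 2, 3, 8, 6
Rank sales: 3, 8, 4, 6, 7, 5, 1, 2
d = rank(height) − rank(sales): 4, -7, 1, -2, -5, -2, 7, 4; Σd² = 164
ρ = 1 − 6Σd² / [n(n²−1)] = 1 − 6×164 / (8×63) = 1 − 984/504 ≈ -0.9524

-0.9524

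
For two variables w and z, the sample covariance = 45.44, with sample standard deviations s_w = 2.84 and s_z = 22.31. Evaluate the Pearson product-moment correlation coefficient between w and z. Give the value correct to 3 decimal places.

0.717

r = Cov(w,z) / (s_w · s_z) = 45.44 / (2.84 × 22.31)
  = 45.44 / 63.3604 ≈ 0.717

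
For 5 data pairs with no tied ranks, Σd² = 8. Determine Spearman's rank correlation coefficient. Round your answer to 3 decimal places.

0.600

ρ = 1 − 6Σd² / [n(n²−1)] = 1 − 6×8 / (5×24)
  = 1 − 48/120 = 1 − 0.4000 ≈ 0.600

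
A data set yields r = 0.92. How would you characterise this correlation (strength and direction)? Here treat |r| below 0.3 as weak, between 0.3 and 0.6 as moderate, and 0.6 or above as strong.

r = 0.92 > 0 so the relationship is positive.
|r| = 0.92, which falls in the strong range.

strong positive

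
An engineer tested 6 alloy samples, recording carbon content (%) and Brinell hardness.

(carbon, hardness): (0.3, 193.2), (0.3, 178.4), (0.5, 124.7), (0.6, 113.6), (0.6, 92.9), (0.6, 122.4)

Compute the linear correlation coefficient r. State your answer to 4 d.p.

n = 6, Σx = 2.9, Σy = 825.2, Σx² = 1.51, Σy² = 121220.02, Σxy = 371.17
nΣxy − ΣxΣy = 2227.02 − 2393.08 = -166.06
nΣx² − (Σx)² = 9.06 − 8.41 = 0.65; nΣy² − (Σy)² = 727320.12 − 680955.04 = 46365.08
r = -166.06 / √(0.65 × 46365.08) = -166.06 / 173.6010 ≈ -0.9566

-0.9566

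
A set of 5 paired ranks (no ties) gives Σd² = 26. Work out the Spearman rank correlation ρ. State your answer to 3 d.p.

-0.300

ρ = 1 − 6Σd² / [n(n²−1)] = 1 − 6×26 / (5×24)
  = 1 − 156/120 = 1 − 1.3000 ≈ -0.300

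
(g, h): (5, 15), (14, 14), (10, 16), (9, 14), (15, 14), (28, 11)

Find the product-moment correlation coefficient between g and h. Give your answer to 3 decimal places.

n = 6, Σg = 81, Σh = 84, Σg² = 1411, Σh² = 1190, Σgh = 1075
nΣgh − ΣgΣh = 6450 − 6804 = -354
nΣg² − (Σg)² = 8466 − 6561 = 1905; nΣh² − (Σh)² = 7140 − 7056 = 84
r = -354 / √(1905 × 84) = -354 / 400.0250 ≈ -0.885

-0.885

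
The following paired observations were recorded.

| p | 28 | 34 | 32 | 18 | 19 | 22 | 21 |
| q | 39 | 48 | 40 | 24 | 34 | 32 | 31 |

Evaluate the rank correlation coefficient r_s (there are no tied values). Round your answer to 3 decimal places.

Rank p: 5, 7, 6, 1, 2, 4, 3
Rank q: 5, 7, 6, 1, 4, 3, 2
d = rank(p) − rank(q): 0, 0, 0, 0, -2, 1, 1; Σd² = 6
ρ = 1 − 6Σd² / [n(n²−1)] = 1 − 6×6 / (7×48) = 1 − 36/336 ≈ 0.893

0.893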